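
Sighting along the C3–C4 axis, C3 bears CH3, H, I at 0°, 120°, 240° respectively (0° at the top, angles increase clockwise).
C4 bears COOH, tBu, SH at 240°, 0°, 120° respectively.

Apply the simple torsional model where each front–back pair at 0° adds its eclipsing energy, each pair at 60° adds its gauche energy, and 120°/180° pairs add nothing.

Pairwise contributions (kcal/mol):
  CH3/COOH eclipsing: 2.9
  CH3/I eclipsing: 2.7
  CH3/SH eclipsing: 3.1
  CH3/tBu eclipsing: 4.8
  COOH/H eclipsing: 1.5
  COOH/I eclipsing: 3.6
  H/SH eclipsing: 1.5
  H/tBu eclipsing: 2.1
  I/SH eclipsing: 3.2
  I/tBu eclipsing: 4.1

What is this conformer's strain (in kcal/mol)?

9.9 kcal/mol

This conformer (eclipsed): CH3(0°)/tBu(0°) eclipsed 4.8; H(120°)/SH(120°) eclipsed 1.5; I(240°)/COOH(240°) eclipsed 3.6 → 9.9 kcal/mol.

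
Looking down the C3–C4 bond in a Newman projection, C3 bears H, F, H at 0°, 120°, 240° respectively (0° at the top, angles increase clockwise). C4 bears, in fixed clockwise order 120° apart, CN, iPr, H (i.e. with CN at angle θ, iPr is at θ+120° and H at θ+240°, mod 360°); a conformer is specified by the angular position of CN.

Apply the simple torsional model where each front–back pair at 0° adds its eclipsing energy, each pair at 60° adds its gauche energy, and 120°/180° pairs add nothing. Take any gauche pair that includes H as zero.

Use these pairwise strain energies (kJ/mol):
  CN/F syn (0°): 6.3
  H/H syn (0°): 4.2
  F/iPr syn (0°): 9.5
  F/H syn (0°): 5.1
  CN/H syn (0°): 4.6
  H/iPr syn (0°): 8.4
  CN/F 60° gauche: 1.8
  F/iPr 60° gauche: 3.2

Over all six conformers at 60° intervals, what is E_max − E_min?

CN at 0° (eclipsed): H–CN eclipsed, F–iPr eclipsed, H–H eclipsed; 4.6 + 9.5 + 4.2 = 18.3 kJ/mol.
CN at 60° (staggered): F–CN gauche, F–iPr gauche; 1.8 + 3.2 = 5.0 kJ/mol.
CN at 120° (eclipsed): H–H eclipsed, F–CN eclipsed, H–iPr eclipsed; 4.2 + 6.3 + 8.4 = 18.9 kJ/mol.
CN at 180° (staggered): F–CN gauche; 1.8 = 1.8 kJ/mol.
CN at 240° (eclipsed): H–iPr eclipsed, F–H eclipsed, H–CN eclipsed; 8.4 + 5.1 + 4.6 = 18.1 kJ/mol.
CN at 300° (staggered): F–iPr gauche; 3.2 = 3.2 kJ/mol.
Max at 120° (18.9 kJ/mol), min at 180° (1.8 kJ/mol); barrier = 17.1 kJ/mol.

17.1 kJ/mol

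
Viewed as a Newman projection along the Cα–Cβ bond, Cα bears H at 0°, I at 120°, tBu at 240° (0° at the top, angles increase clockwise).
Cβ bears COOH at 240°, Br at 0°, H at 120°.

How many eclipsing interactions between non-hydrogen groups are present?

Non-H eclipsing pairs: tBu(240°)/COOH(240°) — 1 interaction.

1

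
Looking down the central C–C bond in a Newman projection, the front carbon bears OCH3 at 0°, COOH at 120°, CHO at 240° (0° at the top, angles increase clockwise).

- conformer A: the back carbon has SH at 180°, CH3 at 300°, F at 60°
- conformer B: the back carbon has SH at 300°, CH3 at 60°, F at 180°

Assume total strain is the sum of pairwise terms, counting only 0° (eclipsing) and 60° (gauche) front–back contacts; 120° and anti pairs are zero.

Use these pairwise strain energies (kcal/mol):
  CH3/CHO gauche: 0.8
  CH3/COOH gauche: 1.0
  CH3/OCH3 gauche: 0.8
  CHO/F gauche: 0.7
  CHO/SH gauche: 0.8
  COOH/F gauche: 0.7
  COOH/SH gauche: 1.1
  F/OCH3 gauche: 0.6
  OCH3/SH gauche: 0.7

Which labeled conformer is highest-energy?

A (staggered): OCH3(0°)/CH3(300°) gauche 0.8; OCH3(0°)/F(60°) gauche 0.6; COOH(120°)/SH(180°) gauche 1.1; COOH(120°)/F(60°) gauche 0.7; CHO(240°)/SH(180°) gauche 0.8; CHO(240°)/CH3(300°) gauche 0.8 → 4.8 kcal/mol.
B (staggered): OCH3(0°)/SH(300°) gauche 0.7; OCH3(0°)/CH3(60°) gauche 0.8; COOH(120°)/CH3(60°) gauche 1.0; COOH(120°)/F(180°) gauche 0.7; CHO(240°)/SH(300°) gauche 0.8; CHO(240°)/F(180°) gauche 0.7 → 4.7 kcal/mol.
A has the highest total (4.8 kcal/mol).

A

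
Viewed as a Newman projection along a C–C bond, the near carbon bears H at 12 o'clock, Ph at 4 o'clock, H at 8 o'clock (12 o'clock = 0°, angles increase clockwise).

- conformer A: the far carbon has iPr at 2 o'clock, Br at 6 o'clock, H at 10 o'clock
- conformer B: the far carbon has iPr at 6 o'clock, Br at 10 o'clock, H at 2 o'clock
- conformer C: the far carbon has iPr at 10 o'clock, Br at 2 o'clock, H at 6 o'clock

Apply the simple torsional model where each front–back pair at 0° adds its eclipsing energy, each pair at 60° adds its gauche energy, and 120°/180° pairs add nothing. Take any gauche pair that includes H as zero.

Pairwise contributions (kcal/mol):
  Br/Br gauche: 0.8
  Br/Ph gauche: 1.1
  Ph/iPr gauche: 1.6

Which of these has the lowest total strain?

C

A is staggered. Ph at 120° is gauche with iPr at 60° (1.6); Ph at 120° is gauche with Br at 180° (1.1). Total 2.7 kcal/mol.
B is staggered. Ph at 120° is gauche with iPr at 180° (1.6). Total 1.6 kcal/mol.
C is staggered. Ph at 120° is gauche with Br at 60° (1.1). Total 1.1 kcal/mol.
C has the lowest total (1.1 kcal/mol).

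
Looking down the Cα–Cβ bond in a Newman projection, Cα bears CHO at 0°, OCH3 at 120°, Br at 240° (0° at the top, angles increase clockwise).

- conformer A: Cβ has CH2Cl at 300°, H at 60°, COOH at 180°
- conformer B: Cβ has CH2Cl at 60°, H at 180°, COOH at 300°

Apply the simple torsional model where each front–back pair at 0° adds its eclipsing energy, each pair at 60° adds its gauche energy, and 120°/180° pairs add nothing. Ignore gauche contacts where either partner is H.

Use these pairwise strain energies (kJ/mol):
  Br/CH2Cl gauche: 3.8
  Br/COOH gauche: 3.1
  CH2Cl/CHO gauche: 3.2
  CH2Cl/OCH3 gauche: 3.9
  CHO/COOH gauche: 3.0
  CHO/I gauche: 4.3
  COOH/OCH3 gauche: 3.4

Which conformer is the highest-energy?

A

A (staggered): CHO(0°)/CH2Cl(300°) gauche 3.2; OCH3(120°)/COOH(180°) gauche 3.4; Br(240°)/CH2Cl(300°) gauche 3.8; Br(240°)/COOH(180°) gauche 3.1 → 13.5 kJ/mol.
B (staggered): CHO(0°)/CH2Cl(60°) gauche 3.2; CHO(0°)/COOH(300°) gauche 3.0; OCH3(120°)/CH2Cl(60°) gauche 3.9; Br(240°)/COOH(300°) gauche 3.1 → 13.2 kJ/mol.
A has the highest total (13.5 kJ/mol).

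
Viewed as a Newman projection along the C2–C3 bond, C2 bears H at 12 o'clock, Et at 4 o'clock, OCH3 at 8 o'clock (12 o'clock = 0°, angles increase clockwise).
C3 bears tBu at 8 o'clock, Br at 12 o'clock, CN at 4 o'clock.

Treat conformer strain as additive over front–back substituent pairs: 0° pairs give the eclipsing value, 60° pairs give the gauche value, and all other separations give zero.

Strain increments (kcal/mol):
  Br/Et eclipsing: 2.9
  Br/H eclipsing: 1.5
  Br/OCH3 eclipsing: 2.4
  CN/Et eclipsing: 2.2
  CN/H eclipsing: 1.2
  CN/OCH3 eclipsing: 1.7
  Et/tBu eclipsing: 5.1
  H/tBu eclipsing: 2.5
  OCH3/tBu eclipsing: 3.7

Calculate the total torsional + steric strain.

7.4 kcal/mol

This conformer (eclipsed): H(0°)/Br(0°) eclipsed 1.5; Et(120°)/CN(120°) eclipsed 2.2; OCH3(240°)/tBu(240°) eclipsed 3.7 → 7.4 kcal/mol.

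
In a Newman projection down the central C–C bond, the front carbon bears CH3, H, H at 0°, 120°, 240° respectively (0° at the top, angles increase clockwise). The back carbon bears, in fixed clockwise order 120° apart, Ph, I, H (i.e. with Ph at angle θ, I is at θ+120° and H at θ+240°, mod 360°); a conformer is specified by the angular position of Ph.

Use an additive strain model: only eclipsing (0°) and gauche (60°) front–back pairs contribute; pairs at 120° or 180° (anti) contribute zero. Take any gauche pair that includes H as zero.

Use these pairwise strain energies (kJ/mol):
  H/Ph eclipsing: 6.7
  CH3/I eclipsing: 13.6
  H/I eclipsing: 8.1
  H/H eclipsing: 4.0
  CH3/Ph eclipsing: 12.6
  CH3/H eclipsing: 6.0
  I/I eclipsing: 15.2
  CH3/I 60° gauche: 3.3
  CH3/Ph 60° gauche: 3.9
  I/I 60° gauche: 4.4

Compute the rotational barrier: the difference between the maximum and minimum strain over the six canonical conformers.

21.4 kJ/mol

Ph at 0° (eclipsed): CH3(0°)/Ph(0°) eclipsed 12.6; H(120°)/I(120°) eclipsed 8.1; H(240°)/H(240°) eclipsed 4.0 → 24.7 kJ/mol.
Ph at 60° (staggered): CH3(0°)/Ph(60°) gauche 3.9 → 3.9 kJ/mol.
Ph at 120° (eclipsed): CH3(0°)/H(0°) eclipsed 6.0; H(120°)/Ph(120°) eclipsed 6.7; H(240°)/I(240°) eclipsed 8.1 → 20.8 kJ/mol.
Ph at 180° (staggered): CH3(0°)/I(300°) gauche 3.3 → 3.3 kJ/mol.
Ph at 240° (eclipsed): CH3(0°)/I(0°) eclipsed 13.6; H(120°)/H(120°) eclipsed 4.0; H(240°)/Ph(240°) eclipsed 6.7 → 24.3 kJ/mol.
Ph at 300° (staggered): CH3(0°)/Ph(300°) gauche 3.9; CH3(0°)/I(60°) gauche 3.3 → 7.2 kJ/mol.
Max at 0° (24.7 kJ/mol), min at 180° (3.3 kJ/mol); barrier = 21.4 kJ/mol.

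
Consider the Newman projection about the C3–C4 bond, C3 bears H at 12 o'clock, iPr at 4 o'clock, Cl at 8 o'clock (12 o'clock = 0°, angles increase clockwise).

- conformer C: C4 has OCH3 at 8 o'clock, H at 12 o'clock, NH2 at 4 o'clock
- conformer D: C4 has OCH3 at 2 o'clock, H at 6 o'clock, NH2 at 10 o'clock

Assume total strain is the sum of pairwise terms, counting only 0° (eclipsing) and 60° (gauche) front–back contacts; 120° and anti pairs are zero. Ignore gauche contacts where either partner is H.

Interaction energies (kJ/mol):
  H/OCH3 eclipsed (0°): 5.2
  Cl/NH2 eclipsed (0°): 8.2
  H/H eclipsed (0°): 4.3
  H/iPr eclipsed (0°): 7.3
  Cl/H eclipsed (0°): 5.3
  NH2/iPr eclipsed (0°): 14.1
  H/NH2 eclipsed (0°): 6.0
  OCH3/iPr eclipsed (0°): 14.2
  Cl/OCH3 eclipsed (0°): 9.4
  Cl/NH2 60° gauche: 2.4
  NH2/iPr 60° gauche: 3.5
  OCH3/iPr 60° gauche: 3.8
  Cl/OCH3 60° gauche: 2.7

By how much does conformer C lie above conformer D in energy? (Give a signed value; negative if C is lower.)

C is eclipsed. H at 0° is eclipsed with H at 0° (4.3); iPr at 120° is eclipsed with NH2 at 120° (14.1); Cl at 240° is eclipsed with OCH3 at 240° (9.4). Total 27.8 kJ/mol.
D is staggered. iPr at 120° is gauche with OCH3 at 60° (3.8); Cl at 240° is gauche with NH2 at 300° (2.4). Total 6.2 kJ/mol.
E(C) − E(D) = 27.8 − 6.2 = +21.6 kJ/mol.

+21.6 kJ/mol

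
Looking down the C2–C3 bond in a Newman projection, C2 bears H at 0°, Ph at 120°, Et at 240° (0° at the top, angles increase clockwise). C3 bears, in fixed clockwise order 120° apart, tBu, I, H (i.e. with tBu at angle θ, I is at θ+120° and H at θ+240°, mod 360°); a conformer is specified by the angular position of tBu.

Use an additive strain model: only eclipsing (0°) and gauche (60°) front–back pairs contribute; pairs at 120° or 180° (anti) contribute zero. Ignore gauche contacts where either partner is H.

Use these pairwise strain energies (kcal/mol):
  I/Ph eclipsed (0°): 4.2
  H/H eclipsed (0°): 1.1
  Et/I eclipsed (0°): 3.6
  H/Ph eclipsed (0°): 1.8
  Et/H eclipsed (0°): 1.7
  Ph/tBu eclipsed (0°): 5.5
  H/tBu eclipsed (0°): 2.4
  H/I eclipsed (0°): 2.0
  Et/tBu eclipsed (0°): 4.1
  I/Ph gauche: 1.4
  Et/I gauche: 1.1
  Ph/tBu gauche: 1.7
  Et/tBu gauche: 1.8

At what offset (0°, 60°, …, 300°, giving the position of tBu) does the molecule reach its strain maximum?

120°

tBu at 0° is eclipsed. H at 0° is eclipsed with tBu at 0° (2.4); Ph at 120° is eclipsed with I at 120° (4.2); Et at 240° is eclipsed with H at 240° (1.7). Total 8.3 kcal/mol.
tBu at 60° is staggered. Ph at 120° is gauche with tBu at 60° (1.7); Ph at 120° is gauche with I at 180° (1.4); Et at 240° is gauche with I at 180° (1.1). Total 4.2 kcal/mol.
tBu at 120° is eclipsed. H at 0° is eclipsed with H at 0° (1.1); Ph at 120° is eclipsed with tBu at 120° (5.5); Et at 240° is eclipsed with I at 240° (3.6). Total 10.2 kcal/mol.
tBu at 180° is staggered. Ph at 120° is gauche with tBu at 180° (1.7); Et at 240° is gauche with tBu at 180° (1.8); Et at 240° is gauche with I at 300° (1.1). Total 4.6 kcal/mol.
tBu at 240° is eclipsed. H at 0° is eclipsed with I at 0° (2.0); Ph at 120° is eclipsed with H at 120° (1.8); Et at 240° is eclipsed with tBu at 240° (4.1). Total 7.9 kcal/mol.
tBu at 300° is staggered. Ph at 120° is gauche with I at 60° (1.4); Et at 240° is gauche with tBu at 300° (1.8). Total 3.2 kcal/mol.
The maximum (10.2 kcal/mol) occurs with tBu at 120°.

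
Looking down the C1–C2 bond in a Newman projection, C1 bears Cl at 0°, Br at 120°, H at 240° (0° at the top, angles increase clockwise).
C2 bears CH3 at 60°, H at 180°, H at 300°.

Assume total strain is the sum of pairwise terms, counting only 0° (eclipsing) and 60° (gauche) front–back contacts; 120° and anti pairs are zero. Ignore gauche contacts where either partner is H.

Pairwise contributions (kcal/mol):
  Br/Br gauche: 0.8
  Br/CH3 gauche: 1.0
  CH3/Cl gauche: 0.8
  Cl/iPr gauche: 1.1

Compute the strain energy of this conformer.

This conformer (staggered): Cl(0°)/CH3(60°) gauche 0.8; Br(120°)/CH3(60°) gauche 1.0 → 1.8 kcal/mol.

1.8 kcal/mol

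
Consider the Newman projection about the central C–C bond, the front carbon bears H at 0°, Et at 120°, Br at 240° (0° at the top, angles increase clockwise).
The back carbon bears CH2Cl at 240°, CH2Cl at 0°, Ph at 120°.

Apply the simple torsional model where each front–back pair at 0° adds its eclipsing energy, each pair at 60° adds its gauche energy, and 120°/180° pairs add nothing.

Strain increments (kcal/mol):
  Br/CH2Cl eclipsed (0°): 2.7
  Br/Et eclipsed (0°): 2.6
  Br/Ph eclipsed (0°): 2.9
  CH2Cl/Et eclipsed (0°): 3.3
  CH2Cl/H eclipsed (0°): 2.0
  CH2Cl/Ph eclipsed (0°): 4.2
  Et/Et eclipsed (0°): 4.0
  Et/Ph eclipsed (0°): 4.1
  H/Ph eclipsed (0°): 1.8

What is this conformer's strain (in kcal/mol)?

8.8 kcal/mol

This conformer (eclipsed): H(0°)/CH2Cl(0°) eclipsed 2.0; Et(120°)/Ph(120°) eclipsed 4.1; Br(240°)/CH2Cl(240°) eclipsed 2.7 → 8.8 kcal/mol.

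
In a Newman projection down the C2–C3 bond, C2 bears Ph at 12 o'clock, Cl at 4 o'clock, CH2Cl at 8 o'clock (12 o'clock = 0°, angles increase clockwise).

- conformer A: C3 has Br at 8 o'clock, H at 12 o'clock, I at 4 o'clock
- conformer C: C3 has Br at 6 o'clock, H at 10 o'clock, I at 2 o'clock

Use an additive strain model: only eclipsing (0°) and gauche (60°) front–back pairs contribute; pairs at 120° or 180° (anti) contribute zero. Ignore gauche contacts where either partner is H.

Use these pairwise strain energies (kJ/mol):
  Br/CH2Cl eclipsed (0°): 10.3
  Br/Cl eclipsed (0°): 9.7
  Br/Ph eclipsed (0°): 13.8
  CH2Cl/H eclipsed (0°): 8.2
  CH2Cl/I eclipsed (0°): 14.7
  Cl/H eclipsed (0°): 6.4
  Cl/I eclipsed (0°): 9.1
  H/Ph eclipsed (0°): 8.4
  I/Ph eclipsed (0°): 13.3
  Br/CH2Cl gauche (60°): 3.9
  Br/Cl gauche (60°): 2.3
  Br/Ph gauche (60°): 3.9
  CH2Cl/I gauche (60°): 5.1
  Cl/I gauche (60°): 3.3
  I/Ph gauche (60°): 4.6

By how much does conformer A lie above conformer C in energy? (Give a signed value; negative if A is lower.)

+13.7 kJ/mol

A (eclipsed): Ph(0°)/H(0°) eclipsed 8.4; Cl(120°)/I(120°) eclipsed 9.1; CH2Cl(240°)/Br(240°) eclipsed 10.3 → 27.8 kJ/mol.
C (staggered): Ph(0°)/I(60°) gauche 4.6; Cl(120°)/Br(180°) gauche 2.3; Cl(120°)/I(60°) gauche 3.3; CH2Cl(240°)/Br(180°) gauche 3.9 → 14.1 kJ/mol.
E(A) − E(C) = 27.8 − 14.1 = +13.7 kJ/mol.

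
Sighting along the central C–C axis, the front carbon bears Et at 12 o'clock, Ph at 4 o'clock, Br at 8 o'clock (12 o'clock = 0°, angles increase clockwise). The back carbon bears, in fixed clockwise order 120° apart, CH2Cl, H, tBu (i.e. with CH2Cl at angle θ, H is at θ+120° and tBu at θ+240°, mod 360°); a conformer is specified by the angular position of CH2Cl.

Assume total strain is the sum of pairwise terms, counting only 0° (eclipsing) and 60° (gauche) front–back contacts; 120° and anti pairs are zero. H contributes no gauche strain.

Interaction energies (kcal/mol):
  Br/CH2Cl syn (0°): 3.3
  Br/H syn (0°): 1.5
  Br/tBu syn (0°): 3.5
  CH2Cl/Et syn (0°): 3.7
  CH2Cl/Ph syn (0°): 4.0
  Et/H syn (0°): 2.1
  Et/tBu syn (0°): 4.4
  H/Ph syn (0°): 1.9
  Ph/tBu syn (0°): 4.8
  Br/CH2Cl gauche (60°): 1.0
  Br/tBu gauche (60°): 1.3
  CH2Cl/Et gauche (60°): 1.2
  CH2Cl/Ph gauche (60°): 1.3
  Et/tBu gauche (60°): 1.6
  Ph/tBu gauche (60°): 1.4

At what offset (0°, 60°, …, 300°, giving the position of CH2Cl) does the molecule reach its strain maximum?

CH2Cl at 0° (eclipsed): Et–CH2Cl eclipsed, Ph–H eclipsed, Br–tBu eclipsed; 3.7 + 1.9 + 3.5 = 9.1 kcal/mol.
CH2Cl at 60° (staggered): Et–CH2Cl gauche, Et–tBu gauche, Ph–CH2Cl gauche, Br–tBu gauche; 1.2 + 1.6 + 1.3 + 1.3 = 5.4 kcal/mol.
CH2Cl at 120° (eclipsed): Et–tBu eclipsed, Ph–CH2Cl eclipsed, Br–H eclipsed; 4.4 + 4.0 + 1.5 = 9.9 kcal/mol.
CH2Cl at 180° (staggered): Et–tBu gauche, Ph–CH2Cl gauche, Ph–tBu gauche, Br–CH2Cl gauche; 1.6 + 1.3 + 1.4 + 1.0 = 5.3 kcal/mol.
CH2Cl at 240° (eclipsed): Et–H eclipsed, Ph–tBu eclipsed, Br–CH2Cl eclipsed; 2.1 + 4.8 + 3.3 = 10.2 kcal/mol.
CH2Cl at 300° (staggered): Et–CH2Cl gauche, Ph–tBu gauche, Br–CH2Cl gauche, Br–tBu gauche; 1.2 + 1.4 + 1.0 + 1.3 = 4.9 kcal/mol.
The maximum (10.2 kcal/mol) occurs with CH2Cl at 240°.

240°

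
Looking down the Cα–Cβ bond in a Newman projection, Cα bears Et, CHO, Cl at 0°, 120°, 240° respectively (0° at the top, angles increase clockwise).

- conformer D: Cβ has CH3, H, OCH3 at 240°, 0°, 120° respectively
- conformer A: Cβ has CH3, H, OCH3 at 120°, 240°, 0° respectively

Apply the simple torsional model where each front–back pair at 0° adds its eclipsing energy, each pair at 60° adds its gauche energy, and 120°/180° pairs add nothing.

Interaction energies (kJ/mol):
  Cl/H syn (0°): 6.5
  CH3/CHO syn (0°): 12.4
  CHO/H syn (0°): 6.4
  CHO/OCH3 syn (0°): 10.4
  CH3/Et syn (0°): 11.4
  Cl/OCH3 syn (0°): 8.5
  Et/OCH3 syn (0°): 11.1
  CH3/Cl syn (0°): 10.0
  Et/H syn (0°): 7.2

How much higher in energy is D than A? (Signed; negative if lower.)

-2.4 kJ/mol

D (eclipsed): Et–H eclipsed, CHO–OCH3 eclipsed, Cl–CH3 eclipsed; 7.2 + 10.4 + 10.0 = 27.6 kJ/mol.
A (eclipsed): Et–OCH3 eclipsed, CHO–CH3 eclipsed, Cl–H eclipsed; 11.1 + 12.4 + 6.5 = 30.0 kJ/mol.
E(D) − E(A) = 27.6 − 30.0 = -2.4 kJ/mol.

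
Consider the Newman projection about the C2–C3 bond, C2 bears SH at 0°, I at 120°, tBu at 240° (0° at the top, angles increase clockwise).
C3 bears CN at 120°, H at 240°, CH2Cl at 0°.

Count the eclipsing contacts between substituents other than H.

Non-H eclipsing pairs: SH(0°)/CH2Cl(0°); I(120°)/CN(120°) — 2 interactions.

2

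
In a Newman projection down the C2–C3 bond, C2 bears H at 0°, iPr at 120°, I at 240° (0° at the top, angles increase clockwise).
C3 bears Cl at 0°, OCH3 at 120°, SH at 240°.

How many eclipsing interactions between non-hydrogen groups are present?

2

Non-H eclipsing pairs: iPr(120°)/OCH3(120°); I(240°)/SH(240°) — 2 interactions.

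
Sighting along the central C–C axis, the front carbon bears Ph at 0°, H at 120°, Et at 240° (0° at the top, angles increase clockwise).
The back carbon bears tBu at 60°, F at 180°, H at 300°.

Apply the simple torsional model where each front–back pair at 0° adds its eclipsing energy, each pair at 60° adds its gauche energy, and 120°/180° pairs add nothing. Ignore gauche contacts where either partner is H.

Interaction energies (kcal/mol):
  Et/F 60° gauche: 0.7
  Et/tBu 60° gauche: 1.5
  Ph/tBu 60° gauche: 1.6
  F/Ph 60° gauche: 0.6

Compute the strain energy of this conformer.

This conformer is staggered. Ph at 0° is gauche with tBu at 60° (1.6); Et at 240° is gauche with F at 180° (0.7). Total 2.3 kcal/mol.

2.3 kcal/mol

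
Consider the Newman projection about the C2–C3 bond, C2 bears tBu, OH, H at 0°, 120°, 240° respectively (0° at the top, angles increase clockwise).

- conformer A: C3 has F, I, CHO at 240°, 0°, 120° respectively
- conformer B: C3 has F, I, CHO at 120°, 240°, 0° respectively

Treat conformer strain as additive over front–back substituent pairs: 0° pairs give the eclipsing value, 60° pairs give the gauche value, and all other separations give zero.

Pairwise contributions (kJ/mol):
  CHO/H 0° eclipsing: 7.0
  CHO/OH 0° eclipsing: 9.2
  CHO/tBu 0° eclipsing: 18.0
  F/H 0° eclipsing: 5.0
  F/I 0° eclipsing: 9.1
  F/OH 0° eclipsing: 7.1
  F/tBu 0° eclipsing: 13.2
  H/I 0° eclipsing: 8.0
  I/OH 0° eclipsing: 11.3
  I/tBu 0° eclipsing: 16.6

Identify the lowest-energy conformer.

A

A (eclipsed): tBu(0°)/I(0°) eclipsed 16.6; OH(120°)/CHO(120°) eclipsed 9.2; H(240°)/F(240°) eclipsed 5.0 → 30.8 kJ/mol.
B (eclipsed): tBu(0°)/CHO(0°) eclipsed 18.0; OH(120°)/F(120°) eclipsed 7.1; H(240°)/I(240°) eclipsed 8.0 → 33.1 kJ/mol.
A has the lowest total (30.8 kJ/mol).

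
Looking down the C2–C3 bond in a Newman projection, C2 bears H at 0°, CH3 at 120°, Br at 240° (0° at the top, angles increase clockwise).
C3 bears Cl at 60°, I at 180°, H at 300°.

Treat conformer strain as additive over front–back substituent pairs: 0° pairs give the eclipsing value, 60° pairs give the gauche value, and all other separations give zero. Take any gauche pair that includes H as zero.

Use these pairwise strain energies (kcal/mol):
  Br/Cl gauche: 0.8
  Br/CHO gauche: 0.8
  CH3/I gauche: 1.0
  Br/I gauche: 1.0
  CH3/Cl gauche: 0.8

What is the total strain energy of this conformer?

This conformer (staggered): CH3(120°)/Cl(60°) gauche 0.8; CH3(120°)/I(180°) gauche 1.0; Br(240°)/I(180°) gauche 1.0 → 2.8 kcal/mol.

2.8 kcal/mol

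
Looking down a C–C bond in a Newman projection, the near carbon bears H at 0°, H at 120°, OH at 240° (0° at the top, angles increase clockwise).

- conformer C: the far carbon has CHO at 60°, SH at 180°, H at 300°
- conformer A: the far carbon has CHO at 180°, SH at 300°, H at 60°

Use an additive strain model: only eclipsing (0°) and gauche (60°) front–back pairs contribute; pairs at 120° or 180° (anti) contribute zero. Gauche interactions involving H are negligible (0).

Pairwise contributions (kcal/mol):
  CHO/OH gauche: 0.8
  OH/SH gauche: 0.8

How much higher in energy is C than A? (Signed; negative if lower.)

C (staggered): OH–SH gauche; 0.8 = 0.8 kcal/mol.
A (staggered): OH–CHO gauche, OH–SH gauche; 0.8 + 0.8 = 1.6 kcal/mol.
E(C) − E(A) = 0.8 − 1.6 = -0.8 kcal/mol.

-0.8 kcal/mol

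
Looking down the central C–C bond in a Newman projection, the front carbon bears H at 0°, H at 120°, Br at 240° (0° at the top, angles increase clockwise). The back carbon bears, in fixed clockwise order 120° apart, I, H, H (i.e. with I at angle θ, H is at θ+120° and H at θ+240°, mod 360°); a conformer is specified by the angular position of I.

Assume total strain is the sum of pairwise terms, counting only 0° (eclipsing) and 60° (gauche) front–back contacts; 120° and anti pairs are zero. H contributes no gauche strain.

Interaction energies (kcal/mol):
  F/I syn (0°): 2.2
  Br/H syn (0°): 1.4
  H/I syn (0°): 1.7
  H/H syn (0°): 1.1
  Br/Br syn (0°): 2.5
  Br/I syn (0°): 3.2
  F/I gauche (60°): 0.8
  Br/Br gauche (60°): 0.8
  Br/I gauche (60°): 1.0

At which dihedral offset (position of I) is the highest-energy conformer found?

240°

I at 0° (eclipsed): H–I eclipsed, H–H eclipsed, Br–H eclipsed; 1.7 + 1.1 + 1.4 = 4.2 kcal/mol.
I at 60° (staggered): no non-H gauche contacts → 0.0 kcal/mol.
I at 120° (eclipsed): H–H eclipsed, H–I eclipsed, Br–H eclipsed; 1.1 + 1.7 + 1.4 = 4.2 kcal/mol.
I at 180° (staggered): Br–I gauche; 1.0 = 1.0 kcal/mol.
I at 240° (eclipsed): H–H eclipsed, H–H eclipsed, Br–I eclipsed; 1.1 + 1.1 + 3.2 = 5.4 kcal/mol.
I at 300° (staggered): Br–I gauche; 1.0 = 1.0 kcal/mol.
The maximum (5.4 kcal/mol) occurs with I at 240°.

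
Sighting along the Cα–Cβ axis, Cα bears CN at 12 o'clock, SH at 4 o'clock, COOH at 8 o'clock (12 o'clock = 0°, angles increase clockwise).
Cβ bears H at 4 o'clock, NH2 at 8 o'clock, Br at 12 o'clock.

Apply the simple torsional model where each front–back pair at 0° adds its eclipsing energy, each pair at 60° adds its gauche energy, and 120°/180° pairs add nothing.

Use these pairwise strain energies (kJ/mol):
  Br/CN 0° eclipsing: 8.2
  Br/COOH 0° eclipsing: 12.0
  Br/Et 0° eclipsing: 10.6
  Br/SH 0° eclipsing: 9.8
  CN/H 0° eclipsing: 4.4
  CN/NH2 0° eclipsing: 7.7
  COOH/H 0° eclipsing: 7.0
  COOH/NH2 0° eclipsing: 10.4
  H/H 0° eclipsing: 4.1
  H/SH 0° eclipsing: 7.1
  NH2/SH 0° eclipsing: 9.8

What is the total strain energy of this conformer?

25.7 kJ/mol

This conformer (eclipsed): CN(0°)/Br(0°) eclipsed 8.2; SH(120°)/H(120°) eclipsed 7.1; COOH(240°)/NH2(240°) eclipsed 10.4 → 25.7 kJ/mol.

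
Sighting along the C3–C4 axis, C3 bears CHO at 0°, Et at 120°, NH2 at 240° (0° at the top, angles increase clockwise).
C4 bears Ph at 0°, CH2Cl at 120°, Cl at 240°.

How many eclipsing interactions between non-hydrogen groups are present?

3

Non-H eclipsing pairs: CHO(0°)/Ph(0°); Et(120°)/CH2Cl(120°); NH2(240°)/Cl(240°) — 3 interactions.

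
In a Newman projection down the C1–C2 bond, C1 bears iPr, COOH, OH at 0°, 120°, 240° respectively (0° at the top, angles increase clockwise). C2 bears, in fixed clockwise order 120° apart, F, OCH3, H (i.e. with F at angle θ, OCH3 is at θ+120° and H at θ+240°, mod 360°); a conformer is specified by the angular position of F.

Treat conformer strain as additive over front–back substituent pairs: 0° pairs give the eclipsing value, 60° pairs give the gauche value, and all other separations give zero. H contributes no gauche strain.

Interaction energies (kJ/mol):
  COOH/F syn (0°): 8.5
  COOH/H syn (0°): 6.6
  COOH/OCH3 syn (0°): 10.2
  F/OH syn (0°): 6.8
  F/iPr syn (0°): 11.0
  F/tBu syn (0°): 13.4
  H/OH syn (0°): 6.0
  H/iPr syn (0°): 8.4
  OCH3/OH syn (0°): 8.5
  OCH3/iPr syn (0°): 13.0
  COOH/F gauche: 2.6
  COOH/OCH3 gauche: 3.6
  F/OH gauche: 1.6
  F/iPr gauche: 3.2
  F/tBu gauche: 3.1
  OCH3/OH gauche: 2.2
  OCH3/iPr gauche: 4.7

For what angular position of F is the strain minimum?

F at 0° (eclipsed): iPr(0°)/F(0°) eclipsed 11.0; COOH(120°)/OCH3(120°) eclipsed 10.2; OH(240°)/H(240°) eclipsed 6.0 → 27.2 kJ/mol.
F at 60° (staggered): iPr(0°)/F(60°) gauche 3.2; COOH(120°)/F(60°) gauche 2.6; COOH(120°)/OCH3(180°) gauche 3.6; OH(240°)/OCH3(180°) gauche 2.2 → 11.6 kJ/mol.
F at 120° (eclipsed): iPr(0°)/H(0°) eclipsed 8.4; COOH(120°)/F(120°) eclipsed 8.5; OH(240°)/OCH3(240°) eclipsed 8.5 → 25.4 kJ/mol.
F at 180° (staggered): iPr(0°)/OCH3(300°) gauche 4.7; COOH(120°)/F(180°) gauche 2.6; OH(240°)/F(180°) gauche 1.6; OH(240°)/OCH3(300°) gauche 2.2 → 11.1 kJ/mol.
F at 240° (eclipsed): iPr(0°)/OCH3(0°) eclipsed 13.0; COOH(120°)/H(120°) eclipsed 6.6; OH(240°)/F(240°) eclipsed 6.8 → 26.4 kJ/mol.
F at 300° (staggered): iPr(0°)/F(300°) gauche 3.2; iPr(0°)/OCH3(60°) gauche 4.7; COOH(120°)/OCH3(60°) gauche 3.6; OH(240°)/F(300°) gauche 1.6 → 13.1 kJ/mol.
The minimum (11.1 kJ/mol) occurs with F at 180°.

180°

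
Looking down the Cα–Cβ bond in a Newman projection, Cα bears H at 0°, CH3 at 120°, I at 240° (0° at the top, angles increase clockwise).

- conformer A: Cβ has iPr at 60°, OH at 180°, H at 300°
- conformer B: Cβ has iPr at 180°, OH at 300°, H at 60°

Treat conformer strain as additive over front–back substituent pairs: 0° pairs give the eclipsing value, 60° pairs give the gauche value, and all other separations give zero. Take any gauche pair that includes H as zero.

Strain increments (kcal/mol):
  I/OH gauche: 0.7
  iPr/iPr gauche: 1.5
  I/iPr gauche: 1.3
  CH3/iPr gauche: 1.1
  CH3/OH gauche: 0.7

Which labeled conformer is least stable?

B

A is staggered. CH3 at 120° is gauche with iPr at 60° (1.1); CH3 at 120° is gauche with OH at 180° (0.7); I at 240° is gauche with OH at 180° (0.7). Total 2.5 kcal/mol.
B is staggered. CH3 at 120° is gauche with iPr at 180° (1.1); I at 240° is gauche with iPr at 180° (1.3); I at 240° is gauche with OH at 300° (0.7). Total 3.1 kcal/mol.
B has the highest total (3.1 kcal/mol).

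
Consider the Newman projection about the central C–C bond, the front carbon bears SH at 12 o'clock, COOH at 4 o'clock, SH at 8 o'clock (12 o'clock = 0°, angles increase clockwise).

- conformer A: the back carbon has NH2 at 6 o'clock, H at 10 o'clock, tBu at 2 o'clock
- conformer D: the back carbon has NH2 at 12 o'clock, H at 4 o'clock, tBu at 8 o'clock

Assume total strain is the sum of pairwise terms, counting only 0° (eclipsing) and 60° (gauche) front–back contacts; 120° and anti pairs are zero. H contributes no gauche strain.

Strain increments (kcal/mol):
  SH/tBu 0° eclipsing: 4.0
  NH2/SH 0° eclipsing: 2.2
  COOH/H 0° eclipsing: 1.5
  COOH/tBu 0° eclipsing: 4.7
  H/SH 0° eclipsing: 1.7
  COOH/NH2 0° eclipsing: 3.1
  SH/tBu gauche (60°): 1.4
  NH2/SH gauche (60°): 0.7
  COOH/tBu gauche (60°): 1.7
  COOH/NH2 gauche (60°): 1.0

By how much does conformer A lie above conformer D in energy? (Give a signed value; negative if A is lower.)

A is staggered. SH at 0° is gauche with tBu at 60° (1.4); COOH at 120° is gauche with NH2 at 180° (1.0); COOH at 120° is gauche with tBu at 60° (1.7); SH at 240° is gauche with NH2 at 180° (0.7). Total 4.8 kcal/mol.
D is eclipsed. SH at 0° is eclipsed with NH2 at 0° (2.2); COOH at 120° is eclipsed with H at 120° (1.5); SH at 240° is eclipsed with tBu at 240° (4.0). Total 7.7 kcal/mol.
E(A) − E(D) = 4.8 − 7.7 = -2.9 kcal/mol.

-2.9 kcal/mol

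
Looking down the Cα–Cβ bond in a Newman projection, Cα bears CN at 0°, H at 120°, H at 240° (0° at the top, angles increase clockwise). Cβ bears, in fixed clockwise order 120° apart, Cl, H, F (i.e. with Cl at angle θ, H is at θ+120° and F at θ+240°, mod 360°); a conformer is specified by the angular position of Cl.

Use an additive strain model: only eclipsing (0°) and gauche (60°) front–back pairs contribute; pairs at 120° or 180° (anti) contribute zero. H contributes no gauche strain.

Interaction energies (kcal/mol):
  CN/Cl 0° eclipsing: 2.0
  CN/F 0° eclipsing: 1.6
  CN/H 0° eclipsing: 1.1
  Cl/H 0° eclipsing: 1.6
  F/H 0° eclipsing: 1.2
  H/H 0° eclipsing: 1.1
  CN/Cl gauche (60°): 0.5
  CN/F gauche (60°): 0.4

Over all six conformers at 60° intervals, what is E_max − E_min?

Cl at 0° (eclipsed): CN(0°)/Cl(0°) eclipsed 2.0; H(120°)/H(120°) eclipsed 1.1; H(240°)/F(240°) eclipsed 1.2 → 4.3 kcal/mol.
Cl at 60° (staggered): CN(0°)/Cl(60°) gauche 0.5; CN(0°)/F(300°) gauche 0.4 → 0.9 kcal/mol.
Cl at 120° (eclipsed): CN(0°)/F(0°) eclipsed 1.6; H(120°)/Cl(120°) eclipsed 1.6; H(240°)/H(240°) eclipsed 1.1 → 4.3 kcal/mol.
Cl at 180° (staggered): CN(0°)/F(60°) gauche 0.4 → 0.4 kcal/mol.
Cl at 240° (eclipsed): CN(0°)/H(0°) eclipsed 1.1; H(120°)/F(120°) eclipsed 1.2; H(240°)/Cl(240°) eclipsed 1.6 → 3.9 kcal/mol.
Cl at 300° (staggered): CN(0°)/Cl(300°) gauche 0.5 → 0.5 kcal/mol.
Max at 0° (4.3 kcal/mol), min at 180° (0.4 kcal/mol); barrier = 3.9 kcal/mol.

3.9 kcal/mol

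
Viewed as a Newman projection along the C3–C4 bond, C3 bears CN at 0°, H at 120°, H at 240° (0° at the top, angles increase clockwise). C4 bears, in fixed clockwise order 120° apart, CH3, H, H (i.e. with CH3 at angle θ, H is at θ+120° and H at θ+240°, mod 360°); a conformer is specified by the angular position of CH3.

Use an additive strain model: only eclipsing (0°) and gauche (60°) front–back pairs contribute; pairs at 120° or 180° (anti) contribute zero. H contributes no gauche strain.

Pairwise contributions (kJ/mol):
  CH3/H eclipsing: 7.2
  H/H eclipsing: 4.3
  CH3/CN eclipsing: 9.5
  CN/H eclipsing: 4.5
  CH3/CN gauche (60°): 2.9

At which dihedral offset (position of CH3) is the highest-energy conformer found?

0°

CH3 at 0° (eclipsed): CN(0°)/CH3(0°) eclipsed 9.5; H(120°)/H(120°) eclipsed 4.3; H(240°)/H(240°) eclipsed 4.3 → 18.1 kJ/mol.
CH3 at 60° (staggered): CN(0°)/CH3(60°) gauche 2.9 → 2.9 kJ/mol.
CH3 at 120° (eclipsed): CN(0°)/H(0°) eclipsed 4.5; H(120°)/CH3(120°) eclipsed 7.2; H(240°)/H(240°) eclipsed 4.3 → 16.0 kJ/mol.
CH3 at 180° (staggered): no non-H gauche contacts → 0.0 kJ/mol.
CH3 at 240° (eclipsed): CN(0°)/H(0°) eclipsed 4.5; H(120°)/H(120°) eclipsed 4.3; H(240°)/CH3(240°) eclipsed 7.2 → 16.0 kJ/mol.
CH3 at 300° (staggered): CN(0°)/CH3(300°) gauche 2.9 → 2.9 kJ/mol.
The maximum (18.1 kJ/mol) occurs with CH3 at 0°.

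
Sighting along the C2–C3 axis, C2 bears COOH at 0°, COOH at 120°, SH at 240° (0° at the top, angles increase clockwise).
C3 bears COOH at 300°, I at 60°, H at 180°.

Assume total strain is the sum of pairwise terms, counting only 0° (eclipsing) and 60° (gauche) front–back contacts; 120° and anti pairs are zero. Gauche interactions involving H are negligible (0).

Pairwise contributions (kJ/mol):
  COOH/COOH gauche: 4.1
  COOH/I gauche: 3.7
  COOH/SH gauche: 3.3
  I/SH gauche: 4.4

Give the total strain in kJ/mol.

14.8 kJ/mol

This conformer (staggered): COOH(0°)/COOH(300°) gauche 4.1; COOH(0°)/I(60°) gauche 3.7; COOH(120°)/I(60°) gauche 3.7; SH(240°)/COOH(300°) gauche 3.3 → 14.8 kJ/mol.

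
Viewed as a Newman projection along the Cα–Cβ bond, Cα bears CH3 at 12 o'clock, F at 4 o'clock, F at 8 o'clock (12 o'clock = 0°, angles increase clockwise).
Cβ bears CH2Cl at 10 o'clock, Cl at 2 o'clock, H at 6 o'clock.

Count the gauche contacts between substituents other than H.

Non-H gauche pairs: CH3(0°)/CH2Cl(300°); CH3(0°)/Cl(60°); F(120°)/Cl(60°); F(240°)/CH2Cl(300°) — 4 interactions.

4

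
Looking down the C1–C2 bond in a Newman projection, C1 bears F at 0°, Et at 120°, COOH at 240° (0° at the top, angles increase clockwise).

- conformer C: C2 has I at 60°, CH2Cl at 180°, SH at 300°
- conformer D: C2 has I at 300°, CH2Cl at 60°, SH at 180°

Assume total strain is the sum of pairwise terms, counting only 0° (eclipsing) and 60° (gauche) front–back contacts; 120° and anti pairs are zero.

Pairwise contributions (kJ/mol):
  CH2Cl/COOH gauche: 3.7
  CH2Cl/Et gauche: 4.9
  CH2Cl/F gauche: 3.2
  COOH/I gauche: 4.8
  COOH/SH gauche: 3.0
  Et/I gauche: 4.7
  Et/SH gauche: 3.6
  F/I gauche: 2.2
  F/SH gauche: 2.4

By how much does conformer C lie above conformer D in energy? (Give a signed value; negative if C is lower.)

C is staggered. F at 0° is gauche with I at 60° (2.2); F at 0° is gauche with SH at 300° (2.4); Et at 120° is gauche with I at 60° (4.7); Et at 120° is gauche with CH2Cl at 180° (4.9); COOH at 240° is gauche with CH2Cl at 180° (3.7); COOH at 240° is gauche with SH at 300° (3.0). Total 20.9 kJ/mol.
D is staggered. F at 0° is gauche with I at 300° (2.2); F at 0° is gauche with CH2Cl at 60° (3.2); Et at 120° is gauche with CH2Cl at 60° (4.9); Et at 120° is gauche with SH at 180° (3.6); COOH at 240° is gauche with I at 300° (4.8); COOH at 240° is gauche with SH at 180° (3.0). Total 21.7 kJ/mol.
E(C) − E(D) = 20.9 − 21.7 = -0.8 kJ/mol.

-0.8 kJ/mol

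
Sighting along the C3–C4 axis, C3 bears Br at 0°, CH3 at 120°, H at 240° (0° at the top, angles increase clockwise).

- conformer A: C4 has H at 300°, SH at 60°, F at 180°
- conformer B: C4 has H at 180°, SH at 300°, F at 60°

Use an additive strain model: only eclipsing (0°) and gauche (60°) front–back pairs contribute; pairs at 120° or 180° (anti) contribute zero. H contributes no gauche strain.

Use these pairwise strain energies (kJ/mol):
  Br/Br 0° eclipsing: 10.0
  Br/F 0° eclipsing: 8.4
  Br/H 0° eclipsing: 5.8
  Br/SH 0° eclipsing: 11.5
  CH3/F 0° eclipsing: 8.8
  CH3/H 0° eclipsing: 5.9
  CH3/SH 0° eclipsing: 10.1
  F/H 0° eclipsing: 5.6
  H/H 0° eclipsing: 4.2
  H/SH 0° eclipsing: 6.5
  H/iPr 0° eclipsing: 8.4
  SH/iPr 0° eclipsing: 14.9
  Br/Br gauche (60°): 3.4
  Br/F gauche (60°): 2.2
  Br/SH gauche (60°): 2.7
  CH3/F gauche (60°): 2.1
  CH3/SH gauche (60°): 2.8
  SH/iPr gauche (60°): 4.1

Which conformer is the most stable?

B

A (staggered): Br(0°)/SH(60°) gauche 2.7; CH3(120°)/SH(60°) gauche 2.8; CH3(120°)/F(180°) gauche 2.1 → 7.6 kJ/mol.
B (staggered): Br(0°)/SH(300°) gauche 2.7; Br(0°)/F(60°) gauche 2.2; CH3(120°)/F(60°) gauche 2.1 → 7.0 kJ/mol.
B has the lowest total (7.0 kJ/mol).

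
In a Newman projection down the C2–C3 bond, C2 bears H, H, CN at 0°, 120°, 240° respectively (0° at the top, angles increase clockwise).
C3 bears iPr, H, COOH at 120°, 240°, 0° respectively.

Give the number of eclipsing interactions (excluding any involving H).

0

Every eclipsing pair involves H, so the count is 0.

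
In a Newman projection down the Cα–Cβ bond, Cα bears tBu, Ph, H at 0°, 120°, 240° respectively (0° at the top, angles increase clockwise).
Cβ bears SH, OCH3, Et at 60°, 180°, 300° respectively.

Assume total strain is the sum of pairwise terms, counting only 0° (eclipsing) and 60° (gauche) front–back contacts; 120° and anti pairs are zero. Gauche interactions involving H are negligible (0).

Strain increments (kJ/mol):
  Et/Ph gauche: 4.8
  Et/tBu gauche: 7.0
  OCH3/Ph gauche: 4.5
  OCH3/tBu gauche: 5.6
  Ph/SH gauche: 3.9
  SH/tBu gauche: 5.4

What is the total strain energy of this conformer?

This conformer (staggered): tBu–SH gauche, tBu–Et gauche, Ph–SH gauche, Ph–OCH3 gauche; 5.4 + 7.0 + 3.9 + 4.5 = 20.8 kJ/mol.

20.8 kJ/mol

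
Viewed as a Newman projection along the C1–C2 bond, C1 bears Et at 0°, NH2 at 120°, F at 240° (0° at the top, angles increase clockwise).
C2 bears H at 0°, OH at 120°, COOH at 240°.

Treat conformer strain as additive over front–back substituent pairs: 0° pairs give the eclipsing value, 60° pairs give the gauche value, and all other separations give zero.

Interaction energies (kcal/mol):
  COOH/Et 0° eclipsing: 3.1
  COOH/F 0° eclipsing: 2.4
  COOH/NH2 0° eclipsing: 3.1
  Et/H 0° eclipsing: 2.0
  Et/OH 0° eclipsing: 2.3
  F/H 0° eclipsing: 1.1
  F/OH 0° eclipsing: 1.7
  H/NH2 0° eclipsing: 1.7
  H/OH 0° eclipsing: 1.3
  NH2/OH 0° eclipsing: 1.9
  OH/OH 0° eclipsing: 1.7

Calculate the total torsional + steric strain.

This conformer (eclipsed): Et(0°)/H(0°) eclipsed 2.0; NH2(120°)/OH(120°) eclipsed 1.9; F(240°)/COOH(240°) eclipsed 2.4 → 6.3 kcal/mol.

6.3 kcal/mol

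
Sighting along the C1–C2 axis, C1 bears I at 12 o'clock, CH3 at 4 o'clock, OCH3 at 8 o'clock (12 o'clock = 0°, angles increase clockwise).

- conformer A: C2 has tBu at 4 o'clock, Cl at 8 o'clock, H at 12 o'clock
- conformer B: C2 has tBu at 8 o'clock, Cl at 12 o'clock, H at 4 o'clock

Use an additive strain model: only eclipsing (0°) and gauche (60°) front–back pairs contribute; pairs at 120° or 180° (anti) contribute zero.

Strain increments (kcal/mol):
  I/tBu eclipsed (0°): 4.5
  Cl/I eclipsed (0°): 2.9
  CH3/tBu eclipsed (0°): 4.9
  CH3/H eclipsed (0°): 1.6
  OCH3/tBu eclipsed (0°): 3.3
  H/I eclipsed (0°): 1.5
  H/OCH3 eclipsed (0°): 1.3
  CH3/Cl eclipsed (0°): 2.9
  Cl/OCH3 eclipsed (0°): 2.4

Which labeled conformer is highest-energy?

A

A is eclipsed. I at 0° is eclipsed with H at 0° (1.5); CH3 at 120° is eclipsed with tBu at 120° (4.9); OCH3 at 240° is eclipsed with Cl at 240° (2.4). Total 8.8 kcal/mol.
B is eclipsed. I at 0° is eclipsed with Cl at 0° (2.9); CH3 at 120° is eclipsed with H at 120° (1.6); OCH3 at 240° is eclipsed with tBu at 240° (3.3). Total 7.8 kcal/mol.
A has the highest total (8.8 kcal/mol).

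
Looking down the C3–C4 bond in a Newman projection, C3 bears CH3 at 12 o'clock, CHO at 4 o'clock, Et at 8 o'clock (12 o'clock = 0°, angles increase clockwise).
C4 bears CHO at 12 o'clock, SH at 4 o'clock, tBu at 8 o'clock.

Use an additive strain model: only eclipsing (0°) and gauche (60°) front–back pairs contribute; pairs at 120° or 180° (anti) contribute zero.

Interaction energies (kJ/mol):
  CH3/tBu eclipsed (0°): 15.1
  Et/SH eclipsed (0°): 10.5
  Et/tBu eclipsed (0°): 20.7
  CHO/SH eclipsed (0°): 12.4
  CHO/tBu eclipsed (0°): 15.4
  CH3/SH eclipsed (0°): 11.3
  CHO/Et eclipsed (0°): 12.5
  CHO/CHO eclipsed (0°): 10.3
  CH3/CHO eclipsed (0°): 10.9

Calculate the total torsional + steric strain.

44.0 kJ/mol

This conformer is eclipsed. CH3 at 0° is eclipsed with CHO at 0° (10.9); CHO at 120° is eclipsed with SH at 120° (12.4); Et at 240° is eclipsed with tBu at 240° (20.7). Total 44.0 kJ/mol.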